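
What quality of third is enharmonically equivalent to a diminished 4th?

major

A diminished fourth spans 4 semitones.
A third spanning 4 semitones is major (the major third is 4).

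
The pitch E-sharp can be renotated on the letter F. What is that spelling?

F

Plain F sits at the same pitch as E#, so on the letter F the same pitch needs a natural: F.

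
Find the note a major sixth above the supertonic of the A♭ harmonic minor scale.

The supertonic of Ab harmonic minor is Bb.
A major sixth (9 semitones) above Bb lands on the letter G, giving G.

G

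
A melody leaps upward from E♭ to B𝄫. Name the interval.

diminished fifth

Counting letters E–F–G–A–B gives a fifth.
Eb→Bbb = 6 semitones, 1 narrower than the perfect fifth (7), so diminished.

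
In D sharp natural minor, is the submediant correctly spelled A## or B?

B

Each scale degree takes a distinct letter name. Degree 6 of a scale on D must use the letter B.
B and A## are enharmonically the same pitch, but only B uses the letter B, so it is the correct spelling here.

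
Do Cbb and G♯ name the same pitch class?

No

Cbb is pitch class 10; G# is pitch class 8.
The pitch classes differ (10 vs. 8), so they are not enharmonic equivalents.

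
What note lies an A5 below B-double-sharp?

E#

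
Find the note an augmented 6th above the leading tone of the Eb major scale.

The leading tone of Eb major is D.
An augmented sixth (10 semitones) above D lands on the letter B, giving B#.

B#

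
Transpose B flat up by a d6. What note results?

Gbb

B up a major sixth is G#, so the target letter is G.
From Bb, a diminished sixth is 7 semitones up: Gbb.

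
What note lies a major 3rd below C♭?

A third below C lands on the letter A.
A major third spans 4 semitones, so Cb moves to pitch class 7. On the letter A that is Abb.

Abb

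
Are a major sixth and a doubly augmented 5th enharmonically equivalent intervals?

A major sixth spans 9 semitones; a doubly augmented fifth spans 9.
They are enharmonically equivalent.

Yes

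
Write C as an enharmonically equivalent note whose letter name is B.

B#

Plain B sits 1 semitone below C, so on the letter B the same pitch needs a sharp: B#.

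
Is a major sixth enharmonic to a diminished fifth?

A major sixth spans 9 semitones; a diminished fifth spans 6.
The spans differ, so they are not enharmonic equivalents.

No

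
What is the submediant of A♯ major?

F##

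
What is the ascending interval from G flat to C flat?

perfect fourth

The letter names run G→C, a span of 3 letter steps, so the interval is some kind of fourth.
Gb to Cb is 5 semitones. A perfect fourth is 5, so 5 makes it perfect.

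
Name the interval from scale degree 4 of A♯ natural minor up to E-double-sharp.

Scale degree 4 of A# natural minor is D#.
D# up to E##: letters D→E make it a second; 3 semitones makes it augmented.

augmented second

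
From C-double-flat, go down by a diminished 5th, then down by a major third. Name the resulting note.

Dbb

A diminished fifth down from Cbb is Fb (letter F, 6 semitones down).
A major third down from Fb is Dbb (letter D, 4 semitones down).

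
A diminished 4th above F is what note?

Bbb

A fourth above F lands on the letter B.
A diminished fourth spans 4 semitones, so F moves to pitch class 9. On the letter B that is Bbb.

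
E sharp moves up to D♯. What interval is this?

minor seventh

Counting letters E–F–G–A–B–C–D gives a seventh.
E#→D# = 10 semitones, 1 narrower than the major seventh (11), so minor.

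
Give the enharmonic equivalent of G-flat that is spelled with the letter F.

F#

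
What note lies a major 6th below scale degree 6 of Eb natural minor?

Scale degree 6 of Eb natural minor is Cb.
A major sixth (9 semitones) below Cb lands on the letter E, giving Ebb.

Ebb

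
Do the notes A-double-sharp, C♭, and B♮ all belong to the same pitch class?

Yes

A## is pitch class 11; Cb is pitch class 11; B is pitch class 11.
All spellings map to pitch class 11, so they are enharmonically equivalent.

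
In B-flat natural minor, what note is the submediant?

Gb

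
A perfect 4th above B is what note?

E

A fourth above B lands on the letter E.
A perfect fourth spans 5 semitones, so B moves to pitch class 4. On the letter E that is E.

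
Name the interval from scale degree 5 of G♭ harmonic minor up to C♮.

Scale degree 5 of Gb harmonic minor is Db.
Db up to C: letters D→C make it a seventh; 11 semitones makes it major.

major seventh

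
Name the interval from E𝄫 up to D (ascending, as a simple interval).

augmented seventh

The letter names run E→D, a span of 6 letter steps, so the interval is some kind of seventh.
Ebb to D is 12 semitones. A major seventh is 11, so 12 makes it augmented.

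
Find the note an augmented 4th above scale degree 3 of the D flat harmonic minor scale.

Scale degree 3 of Db harmonic minor is Fb.
An augmented fourth (6 semitones) above Fb lands on the letter B, giving Bb.

Bb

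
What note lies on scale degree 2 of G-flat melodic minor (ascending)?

Ab

Degree 2 takes the letter 1 step above G, which is A.
In melodic minor (ascending), degree 2 sits 2 semitones above the tonic. Gb + 2 semitones is pitch class 8, spelled on A as Ab.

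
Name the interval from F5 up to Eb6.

Counting letters F–G–A–B–C–D–E gives a seventh.
F→Eb = 10 semitones, 1 narrower than the major seventh (11), so minor.

minor seventh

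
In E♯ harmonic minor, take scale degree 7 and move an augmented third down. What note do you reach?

B

Scale degree 7 of E# harmonic minor is D##.
An augmented third (5 semitones) below D## lands on the letter B, giving B.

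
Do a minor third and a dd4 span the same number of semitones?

A minor third spans 3 semitones; a doubly diminished fourth spans 3.
They are enharmonically equivalent.

Yes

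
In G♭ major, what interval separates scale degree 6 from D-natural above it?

Scale degree 6 of Gb major is Eb.
Eb up to D: letters E→D make it a seventh; 11 semitones makes it major.

major seventh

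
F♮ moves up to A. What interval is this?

major third

Counting letters F–G–A gives a third.
F→A = 4 semitones, exactly the major third.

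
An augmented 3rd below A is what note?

Fb

A down a major third is F, so the target letter is F.
From A, an augmented third is 5 semitones down: Fb.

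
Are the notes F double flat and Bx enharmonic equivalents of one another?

No

Fbb is pitch class 3; B## is pitch class 1.
The pitch classes differ (3 vs. 1), so they are not enharmonic equivalents.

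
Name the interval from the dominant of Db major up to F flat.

minor sixth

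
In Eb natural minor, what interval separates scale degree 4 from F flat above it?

Scale degree 4 of Eb natural minor is Ab.
Ab up to Fb: letters A→F make it a sixth; 8 semitones makes it minor.

minor sixth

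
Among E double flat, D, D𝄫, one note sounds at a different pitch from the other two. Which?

In 12-tone equal temperament, enharmonic equivalents share a pitch class. Ebb is pitch class 2; D is pitch class 2; Dbb is pitch class 0.
Ebb and D share pitch class 2, while Dbb is pitch class 0.

Dbb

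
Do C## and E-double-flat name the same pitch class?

Yes

C## = pitch class 2 and Ebb = pitch class 2 — the same pitch class, so they are enharmonic equivalents.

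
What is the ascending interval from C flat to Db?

The letter names run C→D, a span of 1 letter step, so the interval is some kind of second.
Cb to Db is 2 semitones. A major second is 2, so 2 makes it major.

major second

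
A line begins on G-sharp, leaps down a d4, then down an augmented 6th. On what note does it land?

A diminished fourth down from G# is D## (letter D, 4 semitones down).
An augmented sixth down from D## is F# (letter F, 10 semitones down).

F#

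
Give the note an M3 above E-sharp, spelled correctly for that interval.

A third above E lands on the letter G.
A major third spans 4 semitones, so E# moves to pitch class 9. On the letter G that is G##.

G##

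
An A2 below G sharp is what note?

F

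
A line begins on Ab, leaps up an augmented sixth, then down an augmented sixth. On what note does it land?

Ab

An augmented sixth up from Ab is F# (letter F, 10 semitones up).
An augmented sixth down from F# is Ab (letter A, 10 semitones down).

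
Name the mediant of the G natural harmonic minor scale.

Degree 3 takes the letter 2 steps above G, which is B.
In harmonic minor, degree 3 sits 3 semitones above the tonic. G + 3 semitones is pitch class 10, spelled on B as Bb.

Bb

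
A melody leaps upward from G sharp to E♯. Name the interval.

major sixth

Counting letters G–A–B–C–D–E gives a sixth.
G#→E# = 9 semitones, exactly the major sixth.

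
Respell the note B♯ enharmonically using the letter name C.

C

B# is pitch class 0. The letter C alone is pitch class 0.
Pitch class 0 on C needs no accidental: C.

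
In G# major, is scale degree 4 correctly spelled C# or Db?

Each scale degree takes a distinct letter name. Degree 4 of a scale on G must use the letter C.
C# and Db are enharmonically the same pitch, but only C# uses the letter C, so it is the correct spelling here.

C#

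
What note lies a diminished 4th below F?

C#

A fourth below F lands on the letter C.
A diminished fourth spans 4 semitones, so F moves to pitch class 1. On the letter C that is C#.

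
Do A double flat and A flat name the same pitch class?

No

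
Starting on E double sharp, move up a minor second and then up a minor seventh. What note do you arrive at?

E#

A minor second up from E## is F## (letter F, 1 semitone up).
A minor seventh up from F## is E# (letter E, 10 semitones up).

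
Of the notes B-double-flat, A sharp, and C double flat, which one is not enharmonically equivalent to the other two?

In 12-tone equal temperament, enharmonic equivalents share a pitch class. Bbb is pitch class 9; A# is pitch class 10; Cbb is pitch class 10.
A# and Cbb share pitch class 10, while Bbb is pitch class 9.

Bbb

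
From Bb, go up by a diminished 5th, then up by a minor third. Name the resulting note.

A diminished fifth up from Bb is Fb (letter F, 6 semitones up).
A minor third up from Fb is Abb (letter A, 3 semitones up).

Abb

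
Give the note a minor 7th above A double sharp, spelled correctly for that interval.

G##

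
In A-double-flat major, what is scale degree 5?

Ebb

Degree 5 takes the letter 4 steps above A, which is E.
In major, degree 5 sits 7 semitones above the tonic. Abb + 7 semitones is pitch class 2, spelled on E as Ebb.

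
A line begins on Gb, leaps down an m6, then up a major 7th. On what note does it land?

A minor sixth down from Gb is Bb (letter B, 8 semitones down).
A major seventh up from Bb is A (letter A, 11 semitones up).

A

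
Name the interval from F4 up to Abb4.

Counting letters F–G–A gives a third.
F→Abb = 2 semitones, 2 narrower than the major third (4), so diminished.

diminished third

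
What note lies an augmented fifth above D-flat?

D up a perfect fifth is A, so the target letter is A.
From Db, an augmented fifth is 8 semitones up: A.

A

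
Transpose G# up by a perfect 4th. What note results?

C#

G up a perfect fourth is C, so the target letter is C.
From G#, a perfect fourth is 5 semitones up: C#.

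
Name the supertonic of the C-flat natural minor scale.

Db

Degree 2 takes the letter 1 step above C, which is D.
In natural minor, degree 2 sits 2 semitones above the tonic. Cb + 2 semitones is pitch class 1, spelled on D as Db.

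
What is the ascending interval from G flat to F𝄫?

diminished seventh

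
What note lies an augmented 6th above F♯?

D##

A sixth above F lands on the letter D.
An augmented sixth spans 10 semitones, so F# moves to pitch class 4. On the letter D that is D##.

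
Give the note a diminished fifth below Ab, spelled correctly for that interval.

D

A fifth below A lands on the letter D.
A diminished fifth spans 6 semitones, so Ab moves to pitch class 2. On the letter D that is D.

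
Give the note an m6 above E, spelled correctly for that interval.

A sixth above E lands on the letter C.
A minor sixth spans 8 semitones, so E moves to pitch class 0. On the letter C that is C.

C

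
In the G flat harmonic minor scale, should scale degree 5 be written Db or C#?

Each scale degree takes a distinct letter name. Degree 5 of a scale on G must use the letter D.
Db and C# are enharmonically the same pitch, but only Db uses the letter D, so it is the correct spelling here.

Db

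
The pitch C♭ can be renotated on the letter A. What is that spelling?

Cb is pitch class 11. The letter A alone is pitch class 9.
To reach pitch class 11 from A requires an offset of +2 semitones, i.e. double sharp: A##.

A##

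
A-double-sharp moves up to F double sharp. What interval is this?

minor sixth

Counting letters A–B–C–D–E–F gives a sixth.
A##→F## = 8 semitones, 1 narrower than the major sixth (9), so minor.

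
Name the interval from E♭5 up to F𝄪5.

doubly augmented second

Counting letters E–F gives a second.
Eb→F## = 4 semitones, 2 wider than the major second (2), so doubly augmented.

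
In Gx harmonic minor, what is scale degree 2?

A##

Degree 2 takes the letter 1 step above G, which is A.
In harmonic minor, degree 2 sits 2 semitones above the tonic. G## + 2 semitones is pitch class 11, spelled on A as A##.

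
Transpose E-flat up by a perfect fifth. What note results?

Bb

E up a perfect fifth is B, so the target letter is B.
From Eb, a perfect fifth is 7 semitones up: Bb.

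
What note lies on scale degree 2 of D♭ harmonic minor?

Eb

Degree 2 takes the letter 1 step above D, which is E.
In harmonic minor, degree 2 sits 2 semitones above the tonic. Db + 2 semitones is pitch class 3, spelled on E as Eb.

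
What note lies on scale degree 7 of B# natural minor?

A#

Degree 7 takes the letter 6 steps above B, which is A.
In natural minor, degree 7 sits 10 semitones above the tonic. B# + 10 semitones is pitch class 10, spelled on A as A#.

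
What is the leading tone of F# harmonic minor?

E#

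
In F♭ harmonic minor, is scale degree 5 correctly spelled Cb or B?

Cb

Each scale degree takes a distinct letter name. Degree 5 of a scale on F must use the letter C.
Cb and B are enharmonically the same pitch, but only Cb uses the letter C, so it is the correct spelling here.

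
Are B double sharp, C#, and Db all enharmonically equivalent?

B## = pitch class 1 and C# = pitch class 1 and Db = pitch class 1 — the same pitch class, so they are enharmonic equivalents.

Yes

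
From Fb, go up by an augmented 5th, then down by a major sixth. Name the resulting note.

Eb

An augmented fifth up from Fb is C (letter C, 8 semitones up).
A major sixth down from C is Eb (letter E, 9 semitones down).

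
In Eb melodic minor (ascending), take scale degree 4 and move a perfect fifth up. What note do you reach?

Scale degree 4 of Eb melodic minor (ascending) is Ab.
A perfect fifth (7 semitones) above Ab lands on the letter E, giving Eb.

Eb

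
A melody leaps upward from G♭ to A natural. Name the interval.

augmented second

The letter names run G→A, a span of 1 letter step, so the interval is some kind of second.
Gb to A is 3 semitones. A major second is 2, so 3 makes it augmented.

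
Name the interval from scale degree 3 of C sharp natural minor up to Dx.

augmented seventh

Scale degree 3 of C# natural minor is E.
E up to D##: letters E→D make it a seventh; 12 semitones makes it augmented.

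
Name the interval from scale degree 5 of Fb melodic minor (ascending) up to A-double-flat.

minor sixth

Scale degree 5 of Fb melodic minor (ascending) is Cb.
Cb up to Abb: letters C→A make it a sixth; 8 semitones makes it minor.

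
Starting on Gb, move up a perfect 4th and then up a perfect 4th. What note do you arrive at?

A perfect fourth up from Gb is Cb (letter C, 5 semitones up).
A perfect fourth up from Cb is Fb (letter F, 5 semitones up).

Fb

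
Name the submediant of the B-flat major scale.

G

Degree 6 takes the letter 5 steps above B, which is G.
In major, degree 6 sits 9 semitones above the tonic. Bb + 9 semitones is pitch class 7, spelled on G as G.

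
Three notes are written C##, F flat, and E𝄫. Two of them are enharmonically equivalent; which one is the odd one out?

In 12-tone equal temperament, enharmonic equivalents share a pitch class. C## is pitch class 2; Fb is pitch class 4; Ebb is pitch class 2.
C## and Ebb share pitch class 2, while Fb is pitch class 4.

Fb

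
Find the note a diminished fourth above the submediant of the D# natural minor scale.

Eb

The submediant of D# natural minor is B.
A diminished fourth (4 semitones) above B lands on the letter E, giving Eb.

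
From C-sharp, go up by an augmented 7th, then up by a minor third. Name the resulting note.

An augmented seventh up from C# is B## (letter B, 12 semitones up).
A minor third up from B## is D## (letter D, 3 semitones up).

D##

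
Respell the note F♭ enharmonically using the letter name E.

Fb is pitch class 4. The letter E alone is pitch class 4.
Pitch class 4 on E needs no accidental: E.

E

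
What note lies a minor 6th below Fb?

Ab

A sixth below F lands on the letter A.
A minor sixth spans 8 semitones, so Fb moves to pitch class 8. On the letter A that is Ab.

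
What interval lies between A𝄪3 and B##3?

major second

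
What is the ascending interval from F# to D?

minor sixth

Counting letters F–G–A–B–C–D gives a sixth.
F#→D = 8 semitones, 1 narrower than the major sixth (9), so minor.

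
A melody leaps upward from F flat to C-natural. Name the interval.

The letter names run F→C, a span of 4 letter steps, so the interval is some kind of fifth.
Fb to C is 8 semitones. A perfect fifth is 7, so 8 makes it augmented.

augmented fifth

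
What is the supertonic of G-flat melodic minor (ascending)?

Ab

Degree 2 takes the letter 1 step above G, which is A.
In melodic minor (ascending), degree 2 sits 2 semitones above the tonic. Gb + 2 semitones is pitch class 8, spelled on A as Ab.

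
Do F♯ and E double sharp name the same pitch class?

F# is pitch class 6; E## is pitch class 6.
All spellings map to pitch class 6, so they are enharmonically equivalent.

Yes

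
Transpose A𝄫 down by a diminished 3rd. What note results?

A down a major third is F, so the target letter is F.
From Abb, a diminished third is 2 semitones down: F.

F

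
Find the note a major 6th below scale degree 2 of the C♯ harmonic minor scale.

Scale degree 2 of C# harmonic minor is D#.
A major sixth (9 semitones) below D# lands on the letter F, giving F#.

F#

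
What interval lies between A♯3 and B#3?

major second

Counting letters A–B gives a second.
A#→B# = 2 semitones, exactly the major second.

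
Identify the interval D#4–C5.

diminished seventh

Counting letters D–E–F–G–A–B–C gives a seventh.
D#→C = 9 semitones, 2 narrower than the major seventh (11), so diminished.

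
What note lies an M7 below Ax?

B#

A down a major seventh is Bb, so the target letter is B.
From A##, a major seventh is 11 semitones down: B#.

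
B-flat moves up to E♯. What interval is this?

The letter names run B→E, a span of 3 letter steps, so the interval is some kind of fourth.
Bb to E# is 7 semitones. A perfect fourth is 5, so 7 makes it doubly augmented.

doubly augmented fourth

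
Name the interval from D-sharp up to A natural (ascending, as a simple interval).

diminished fifth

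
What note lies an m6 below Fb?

F down a major sixth is Ab, so the target letter is A.
From Fb, a minor sixth is 8 semitones down: Ab.

Ab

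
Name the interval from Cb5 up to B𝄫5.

minor seventh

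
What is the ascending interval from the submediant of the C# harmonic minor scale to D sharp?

augmented fourth

The submediant of C# harmonic minor is A.
A up to D#: letters A→D make it a fourth; 6 semitones makes it augmented.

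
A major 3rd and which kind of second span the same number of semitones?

A major third spans 4 semitones.
A second spanning 4 semitones is doubly augmented (the major second is 2).

doubly augmented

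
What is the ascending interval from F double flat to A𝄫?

Counting letters F–G–A gives a third.
Fbb→Abb = 4 semitones, exactly the major third.

major third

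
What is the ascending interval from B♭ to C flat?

minor second

Counting letters B–C gives a second.
Bb→Cb = 1 semitone, 1 narrower than the major second (2), so minor.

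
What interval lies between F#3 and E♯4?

major seventh

The letter names run F→E, a span of 6 letter steps, so the interval is some kind of seventh.
F# to E# is 11 semitones. A major seventh is 11, so 11 makes it major.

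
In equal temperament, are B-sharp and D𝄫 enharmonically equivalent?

Yes

B# = pitch class 0 and Dbb = pitch class 0 — the same pitch class, so they are enharmonic equivalents.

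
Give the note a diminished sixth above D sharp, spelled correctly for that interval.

Bb

A sixth above D lands on the letter B.
A diminished sixth spans 7 semitones, so D# moves to pitch class 10. On the letter B that is Bb.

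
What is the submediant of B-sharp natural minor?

G#

Degree 6 takes the letter 5 steps above B, which is G.
In natural minor, degree 6 sits 8 semitones above the tonic. B# + 8 semitones is pitch class 8, spelled on G as G#.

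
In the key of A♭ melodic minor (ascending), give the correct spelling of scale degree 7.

G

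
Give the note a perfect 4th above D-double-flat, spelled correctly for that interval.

D up a perfect fourth is G, so the target letter is G.
From Dbb, a perfect fourth is 5 semitones up: Gbb.

Gbb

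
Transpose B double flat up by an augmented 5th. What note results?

F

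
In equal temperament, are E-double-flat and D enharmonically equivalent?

Ebb is pitch class 2; D is pitch class 2.
All spellings map to pitch class 2, so they are enharmonically equivalent.

Yes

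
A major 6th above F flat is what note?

Db

A sixth above F lands on the letter D.
A major sixth spans 9 semitones, so Fb moves to pitch class 1. On the letter D that is Db.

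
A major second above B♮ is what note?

C#

A second above B lands on the letter C.
A major second spans 2 semitones, so B moves to pitch class 1. On the letter C that is C#.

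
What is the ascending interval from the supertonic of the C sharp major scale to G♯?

perfect fourth

The supertonic of C# major is D#.
D# up to G#: letters D→G make it a fourth; 5 semitones makes it perfect.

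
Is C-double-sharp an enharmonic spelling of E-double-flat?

C## is pitch class 2; Ebb is pitch class 2.
All spellings map to pitch class 2, so they are enharmonically equivalent.

Yes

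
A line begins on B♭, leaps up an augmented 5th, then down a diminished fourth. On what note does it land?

C##

An augmented fifth up from Bb is F# (letter F, 8 semitones up).
A diminished fourth down from F# is C## (letter C, 4 semitones down).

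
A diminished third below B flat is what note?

A third below B lands on the letter G.
A diminished third spans 2 semitones, so Bb moves to pitch class 8. On the letter G that is G#.

G#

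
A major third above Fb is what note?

Ab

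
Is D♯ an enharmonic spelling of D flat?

No

D# is pitch class 3; Db is pitch class 1.
The pitch classes differ (3 vs. 1), so they are not enharmonic equivalents.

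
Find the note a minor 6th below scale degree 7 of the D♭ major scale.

E

Scale degree 7 of Db major is C.
A minor sixth (8 semitones) below C lands on the letter E, giving E.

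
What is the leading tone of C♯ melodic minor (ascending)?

B#

The C# melodic minor (ascending) scale runs C# D# E F# G# A# B#.
Degree 7 is B#.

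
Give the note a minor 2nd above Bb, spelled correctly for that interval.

Cb

A second above B lands on the letter C.
A minor second spans 1 semitone, so Bb moves to pitch class 11. On the letter C that is Cb.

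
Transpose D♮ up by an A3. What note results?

F##

A third above D lands on the letter F.
An augmented third spans 5 semitones, so D moves to pitch class 7. On the letter F that is F##.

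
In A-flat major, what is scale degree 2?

The Ab major scale runs Ab Bb C Db Eb F G.
Degree 2 is Bb.

Bb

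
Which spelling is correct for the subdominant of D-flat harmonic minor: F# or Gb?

Gb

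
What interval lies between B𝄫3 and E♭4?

augmented fourth

Counting letters B–C–D–E gives a fourth.
Bbb→Eb = 6 semitones, 1 wider than the perfect fourth (5), so augmented.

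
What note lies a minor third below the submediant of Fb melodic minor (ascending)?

The submediant of Fb melodic minor (ascending) is Db.
A minor third (3 semitones) below Db lands on the letter B, giving Bb.

Bb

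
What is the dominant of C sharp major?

G#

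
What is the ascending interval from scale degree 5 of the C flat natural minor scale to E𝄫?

Scale degree 5 of Cb natural minor is Gb.
Gb up to Ebb: letters G→E make it a sixth; 8 semitones makes it minor.

minor sixth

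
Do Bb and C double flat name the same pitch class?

Yes

Bb is pitch class 10; Cbb is pitch class 10.
All spellings map to pitch class 10, so they are enharmonically equivalent.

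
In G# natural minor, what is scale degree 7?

F#

Degree 7 takes the letter 6 steps above G, which is F.
In natural minor, degree 7 sits 10 semitones above the tonic. G# + 10 semitones is pitch class 6, spelled on F as F#.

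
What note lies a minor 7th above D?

D up a major seventh is C#, so the target letter is C.
From D, a minor seventh is 10 semitones up: C.

C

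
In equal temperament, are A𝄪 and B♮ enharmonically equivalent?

Yes

A## is pitch class 11; B is pitch class 11.
All spellings map to pitch class 11, so they are enharmonically equivalent.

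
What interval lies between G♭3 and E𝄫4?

The letter names run G→E, a span of 5 letter steps, so the interval is some kind of sixth.
Gb to Ebb is 8 semitones. A major sixth is 9, so 8 makes it minor.

minor sixth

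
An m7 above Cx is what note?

A seventh above C lands on the letter B.
A minor seventh spans 10 semitones, so C## moves to pitch class 0. On the letter B that is B#.

B#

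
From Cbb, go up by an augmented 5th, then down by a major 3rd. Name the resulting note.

An augmented fifth up from Cbb is Gb (letter G, 8 semitones up).
A major third down from Gb is Ebb (letter E, 4 semitones down).

Ebb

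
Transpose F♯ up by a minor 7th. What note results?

E

F up a major seventh is E, so the target letter is E.
From F#, a minor seventh is 10 semitones up: E.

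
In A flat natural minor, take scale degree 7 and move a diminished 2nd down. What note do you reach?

F#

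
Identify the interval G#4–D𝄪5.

augmented fifth

Counting letters G–A–B–C–D gives a fifth.
G#→D## = 8 semitones, 1 wider than the perfect fifth (7), so augmented.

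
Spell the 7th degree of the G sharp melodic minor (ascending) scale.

F##

Degree 7 takes the letter 6 steps above G, which is F.
In melodic minor (ascending), degree 7 sits 11 semitones above the tonic. G# + 11 semitones is pitch class 7, spelled on F as F##.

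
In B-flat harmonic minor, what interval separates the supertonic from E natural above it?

major third

The supertonic of Bb harmonic minor is C.
C up to E: letters C→E make it a third; 4 semitones makes it major.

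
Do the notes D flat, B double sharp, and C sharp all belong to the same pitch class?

Yes

Db is pitch class 1; B## is pitch class 1; C# is pitch class 1.
All spellings map to pitch class 1, so they are enharmonically equivalent.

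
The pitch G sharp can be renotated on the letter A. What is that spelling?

Ab

Plain A sits 1 semitone above G#, so on the letter A the same pitch needs a flat: Ab.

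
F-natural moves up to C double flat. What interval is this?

doubly diminished fifth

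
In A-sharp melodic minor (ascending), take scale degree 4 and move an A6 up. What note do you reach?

Scale degree 4 of A# melodic minor (ascending) is D#.
An augmented sixth (10 semitones) above D# lands on the letter B, giving B##.

B##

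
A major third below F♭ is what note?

F down a major third is Db, so the target letter is D.
From Fb, a major third is 4 semitones down: Dbb.

Dbb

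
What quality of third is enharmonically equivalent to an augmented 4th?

doubly augmented

An augmented fourth spans 6 semitones.
A third spanning 6 semitones is doubly augmented (the major third is 4).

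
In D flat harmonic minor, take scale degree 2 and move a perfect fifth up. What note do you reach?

Bb

Scale degree 2 of Db harmonic minor is Eb.
A perfect fifth (7 semitones) above Eb lands on the letter B, giving Bb.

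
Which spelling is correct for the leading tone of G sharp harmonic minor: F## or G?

Each scale degree takes a distinct letter name. Degree 7 of a scale on G must use the letter F.
F## and G are enharmonically the same pitch, but only F## uses the letter F, so it is the correct spelling here.

F##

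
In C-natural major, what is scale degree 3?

The C major scale runs C D E F G A B.
Degree 3 is E.

E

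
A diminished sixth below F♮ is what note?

F down a major sixth is Ab, so the target letter is A.
From F, a diminished sixth is 7 semitones down: A#.

A#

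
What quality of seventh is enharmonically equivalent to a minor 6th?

doubly diminished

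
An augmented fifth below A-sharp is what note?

D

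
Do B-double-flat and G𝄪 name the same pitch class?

Bbb is pitch class 9; G## is pitch class 9.
All spellings map to pitch class 9, so they are enharmonically equivalent.

Yes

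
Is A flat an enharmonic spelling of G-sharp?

Ab is pitch class 8; G# is pitch class 8.
All spellings map to pitch class 8, so they are enharmonically equivalent.

Yes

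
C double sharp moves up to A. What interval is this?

Counting letters C–D–E–F–G–A gives a sixth.
C##→A = 7 semitones, 2 narrower than the major sixth (9), so diminished.

diminished sixth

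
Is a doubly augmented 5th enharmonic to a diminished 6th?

No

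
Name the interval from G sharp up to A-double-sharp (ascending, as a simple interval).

augmented second

Counting letters G–A gives a second.
G#→A## = 3 semitones, 1 wider than the major second (2), so augmented.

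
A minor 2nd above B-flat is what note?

Cb

B up a major second is C#, so the target letter is C.
From Bb, a minor second is 1 semitone up: Cb.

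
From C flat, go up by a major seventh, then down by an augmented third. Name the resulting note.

Gbb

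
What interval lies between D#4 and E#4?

Counting letters D–E gives a second.
D#→E# = 2 semitones, exactly the major second.

major second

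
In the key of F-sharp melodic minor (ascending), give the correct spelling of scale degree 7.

E#

Degree 7 takes the letter 6 steps above F, which is E.
In melodic minor (ascending), degree 7 sits 11 semitones above the tonic. F# + 11 semitones is pitch class 5, spelled on E as E#.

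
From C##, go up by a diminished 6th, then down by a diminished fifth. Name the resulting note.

D#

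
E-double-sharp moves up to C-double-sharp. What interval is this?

minor sixth

The letter names run E→C, a span of 5 letter steps, so the interval is some kind of sixth.
E## to C## is 8 semitones. A major sixth is 9, so 8 makes it minor.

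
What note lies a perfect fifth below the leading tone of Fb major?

The leading tone of Fb major is Eb.
A perfect fifth (7 semitones) below Eb lands on the letter A, giving Ab.

Ab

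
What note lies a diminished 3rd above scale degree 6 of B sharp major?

B

Scale degree 6 of B# major is G##.
A diminished third (2 semitones) above G## lands on the letter B, giving B.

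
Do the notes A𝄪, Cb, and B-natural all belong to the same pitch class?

Yes

A## is pitch class 11; Cb is pitch class 11; B is pitch class 11.
All spellings map to pitch class 11, so they are enharmonically equivalent.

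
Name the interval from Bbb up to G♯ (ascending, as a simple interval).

doubly augmented sixth

Counting letters B–C–D–E–F–G gives a sixth.
Bbb→G# = 11 semitones, 2 wider than the major sixth (9), so doubly augmented.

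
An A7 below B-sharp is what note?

C

A seventh below B lands on the letter C.
An augmented seventh spans 12 semitones, so B# moves to pitch class 0. On the letter C that is C.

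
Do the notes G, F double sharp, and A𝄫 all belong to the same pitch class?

Yes

G = pitch class 7 and F## = pitch class 7 and Abb = pitch class 7 — the same pitch class, so they are enharmonic equivalents.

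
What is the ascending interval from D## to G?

The letter names run D→G, a span of 3 letter steps, so the interval is some kind of fourth.
D## to G is 3 semitones. A perfect fourth is 5, so 3 makes it doubly diminished.

doubly diminished fourth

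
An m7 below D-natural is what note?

E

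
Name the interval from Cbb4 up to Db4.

augmented second

Counting letters C–D gives a second.
Cbb→Db = 3 semitones, 1 wider than the major second (2), so augmented.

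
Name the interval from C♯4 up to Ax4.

Counting letters C–D–E–F–G–A gives a sixth.
C#→A## = 10 semitones, 1 wider than the major sixth (9), so augmented.

augmented sixth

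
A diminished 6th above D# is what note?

Bb

D up a major sixth is B, so the target letter is B.
From D#, a diminished sixth is 7 semitones up: Bb.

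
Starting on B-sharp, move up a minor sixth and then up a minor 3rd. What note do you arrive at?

B

A minor sixth up from B# is G# (letter G, 8 semitones up).
A minor third up from G# is B (letter B, 3 semitones up).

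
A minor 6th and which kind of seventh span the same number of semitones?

doubly diminished

A minor sixth spans 8 semitones.
A seventh spanning 8 semitones is doubly diminished (the major seventh is 11).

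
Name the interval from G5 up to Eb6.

Counting letters G–A–B–C–D–E gives a sixth.
G→Eb = 8 semitones, 1 narrower than the major sixth (9), so minor.

minor sixth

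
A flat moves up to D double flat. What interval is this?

The letter names run A→D, a span of 3 letter steps, so the interval is some kind of fourth.
Ab to Dbb is 4 semitones. A perfect fourth is 5, so 4 makes it diminished.

diminished fourth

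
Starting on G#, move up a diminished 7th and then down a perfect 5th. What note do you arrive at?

Bb

A diminished seventh up from G# is F (letter F, 9 semitones up).
A perfect fifth down from F is Bb (letter B, 7 semitones down).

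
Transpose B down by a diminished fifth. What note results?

B down a perfect fifth is E, so the target letter is E.
From B, a diminished fifth is 6 semitones down: E#.

E#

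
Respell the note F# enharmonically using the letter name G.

Plain G sits 1 semitone above F#, so on the letter G the same pitch needs a flat: Gb.

Gb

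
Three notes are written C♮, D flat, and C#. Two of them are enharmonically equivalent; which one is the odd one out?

C

In 12-tone equal temperament, enharmonic equivalents share a pitch class. C is pitch class 0; Db is pitch class 1; C# is pitch class 1.
Db and C# share pitch class 1, while C is pitch class 0.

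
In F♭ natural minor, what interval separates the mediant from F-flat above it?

major sixth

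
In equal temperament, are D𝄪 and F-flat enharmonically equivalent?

Yes

D## = pitch class 4 and Fb = pitch class 4 — the same pitch class, so they are enharmonic equivalents.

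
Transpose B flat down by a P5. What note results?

Eb

A fifth below B lands on the letter E.
A perfect fifth spans 7 semitones, so Bb moves to pitch class 3. On the letter E that is Eb.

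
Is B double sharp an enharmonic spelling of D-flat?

Yes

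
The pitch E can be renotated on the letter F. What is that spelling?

Plain F sits 1 semitone above E, so on the letter F the same pitch needs a flat: Fb.

Fb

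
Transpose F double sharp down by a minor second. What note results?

E##

F down a major second is Eb, so the target letter is E.
From F##, a minor second is 1 semitone down: E##.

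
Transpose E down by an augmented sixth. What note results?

Gb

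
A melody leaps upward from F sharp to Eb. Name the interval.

Counting letters F–G–A–B–C–D–E gives a seventh.
F#→Eb = 9 semitones, 2 narrower than the major seventh (11), so diminished.

diminished seventh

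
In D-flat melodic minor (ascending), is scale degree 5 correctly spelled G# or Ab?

Ab

Each scale degree takes a distinct letter name. Degree 5 of a scale on D must use the letter A.
Ab and G# are enharmonically the same pitch, but only Ab uses the letter A, so it is the correct spelling here.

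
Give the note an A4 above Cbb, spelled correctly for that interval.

Fb

C up a perfect fourth is F, so the target letter is F.
From Cbb, an augmented fourth is 6 semitones up: Fb.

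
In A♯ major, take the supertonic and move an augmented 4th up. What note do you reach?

E##

The supertonic of A# major is B#.
An augmented fourth (6 semitones) above B# lands on the letter E, giving E##.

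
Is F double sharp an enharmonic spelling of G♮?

Yes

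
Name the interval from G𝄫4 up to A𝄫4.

The letter names run G→A, a span of 1 letter step, so the interval is some kind of second.
Gbb to Abb is 2 semitones. A major second is 2, so 2 makes it major.

major second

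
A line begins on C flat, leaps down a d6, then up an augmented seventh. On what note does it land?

A diminished sixth down from Cb is E (letter E, 7 semitones down).
An augmented seventh up from E is D## (letter D, 12 semitones up).

D##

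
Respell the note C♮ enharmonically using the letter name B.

B#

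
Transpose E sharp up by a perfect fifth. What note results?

A fifth above E lands on the letter B.
A perfect fifth spans 7 semitones, so E# moves to pitch class 0. On the letter B that is B#.

B#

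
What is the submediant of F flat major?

Db

The Fb major scale runs Fb Gb Ab Bbb Cb Db Eb.
Degree 6 is Db.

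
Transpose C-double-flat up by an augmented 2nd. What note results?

A second above C lands on the letter D.
An augmented second spans 3 semitones, so Cbb moves to pitch class 1. On the letter D that is Db.

Db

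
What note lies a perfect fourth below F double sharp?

C##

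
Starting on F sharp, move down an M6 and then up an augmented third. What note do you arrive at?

C##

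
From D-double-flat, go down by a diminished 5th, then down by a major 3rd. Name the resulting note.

A diminished fifth down from Dbb is Gb (letter G, 6 semitones down).
A major third down from Gb is Ebb (letter E, 4 semitones down).

Ebb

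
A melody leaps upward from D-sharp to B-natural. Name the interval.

minor sixth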